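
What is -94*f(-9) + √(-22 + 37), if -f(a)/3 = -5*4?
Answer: -5640 + √15 ≈ -5636.1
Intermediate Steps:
f(a) = 60 (f(a) = -(-15)*4 = -3*(-20) = 60)
-94*f(-9) + √(-22 + 37) = -94*60 + √(-22 + 37) = -5640 + √15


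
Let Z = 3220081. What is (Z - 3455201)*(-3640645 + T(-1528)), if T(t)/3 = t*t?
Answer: -790874789840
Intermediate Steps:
T(t) = 3*t² (T(t) = 3*(t*t) = 3*t²)
(Z - 3455201)*(-3640645 + T(-1528)) = (3220081 - 3455201)*(-3640645 + 3*(-1528)²) = -235120*(-3640645 + 3*2334784) = -235120*(-3640645 + 7004352) = -235120*3363707 = -790874789840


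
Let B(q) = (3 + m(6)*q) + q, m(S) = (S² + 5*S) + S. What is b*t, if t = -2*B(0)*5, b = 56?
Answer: -1680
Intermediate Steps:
m(S) = S² + 6*S
B(q) = 3 + 73*q (B(q) = (3 + (6*(6 + 6))*q) + q = (3 + (6*12)*q) + q = (3 + 72*q) + q = 3 + 73*q)
t = -30 (t = -2*(3 + 73*0)*5 = -2*(3 + 0)*5 = -2*3*5 = -6*5 = -30)
b*t = 56*(-30) = -1680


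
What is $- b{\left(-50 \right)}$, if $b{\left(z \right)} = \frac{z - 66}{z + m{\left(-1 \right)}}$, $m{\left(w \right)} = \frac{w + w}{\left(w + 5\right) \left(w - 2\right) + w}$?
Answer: $- \frac{377}{162} \approx -2.3272$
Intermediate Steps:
$m{\left(w \right)} = \frac{2 w}{w + \left(-2 + w\right) \left(5 + w\right)}$ ($m{\left(w \right)} = \frac{2 w}{\left(5 + w\right) \left(-2 + w\right) + w} = \frac{2 w}{\left(-2 + w\right) \left(5 + w\right) + w} = \frac{2 w}{w + \left(-2 + w\right) \left(5 + w\right)}$)
$b{\left(z \right)} = \frac{-66 + z}{\frac{2}{13} + z}$ ($b{\left(z \right)} = \frac{z - 66}{z + 2 \left(-1\right) \frac{1}{-10 + \left(-1\right)^{2} + 4 \left(-1\right)}} = \frac{-66 + z}{z + 2 \left(-1\right) \frac{1}{-10 + 1 - 4}} = \frac{-66 + z}{z + 2 \left(-1\right) \frac{1}{-13}} = \frac{-66 + z}{z + 2 \left(-1\right) \left(- \frac{1}{13}\right)} = \frac{-66 + z}{z + \frac{2}{13}} = \frac{-66 + z}{\frac{2}{13} + z}$)
$- b{\left(-50 \right)} = - \frac{13 \left(-66 - 50\right)}{2 + 13 \left(-50\right)} = - \frac{13 \left(-116\right)}{2 - 650} = - \frac{13 \left(-116\right)}{-648} = - \frac{13 \left(-1\right) \left(-116\right)}{648} = \left(-1\right) \frac{377}{162} = - \frac{377}{162}$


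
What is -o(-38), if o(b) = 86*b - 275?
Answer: 3543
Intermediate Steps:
o(b) = -275 + 86*b
-o(-38) = -(-275 + 86*(-38)) = -(-275 - 3268) = -1*(-3543) = 3543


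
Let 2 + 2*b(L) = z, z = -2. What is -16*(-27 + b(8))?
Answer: 464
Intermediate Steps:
b(L) = -2 (b(L) = -1 + (½)*(-2) = -1 - 1 = -2)
-16*(-27 + b(8)) = -16*(-27 - 2) = -16*(-29) = 464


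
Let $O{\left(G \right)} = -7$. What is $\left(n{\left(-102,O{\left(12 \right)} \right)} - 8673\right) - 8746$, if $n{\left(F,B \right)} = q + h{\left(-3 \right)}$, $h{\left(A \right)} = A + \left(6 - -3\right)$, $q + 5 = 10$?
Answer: $-17408$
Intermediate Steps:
$q = 5$ ($q = -5 + 10 = 5$)
$h{\left(A \right)} = 9 + A$ ($h{\left(A \right)} = A + \left(6 + 3\right) = A + 9 = 9 + A$)
$n{\left(F,B \right)} = 11$ ($n{\left(F,B \right)} = 5 + \left(9 - 3\right) = 5 + 6 = 11$)
$\left(n{\left(-102,O{\left(12 \right)} \right)} - 8673\right) - 8746 = \left(11 - 8673\right) - 8746 = -8662 - 8746 = -17408$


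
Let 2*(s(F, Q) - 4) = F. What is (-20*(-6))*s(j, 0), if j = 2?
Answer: 600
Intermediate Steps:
s(F, Q) = 4 + F/2
(-20*(-6))*s(j, 0) = (-20*(-6))*(4 + (1/2)*2) = 120*(4 + 1) = 120*5 = 600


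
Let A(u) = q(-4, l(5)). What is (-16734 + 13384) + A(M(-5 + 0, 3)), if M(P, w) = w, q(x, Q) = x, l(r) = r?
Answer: -3354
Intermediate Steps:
A(u) = -4
(-16734 + 13384) + A(M(-5 + 0, 3)) = (-16734 + 13384) - 4 = -3350 - 4 = -3354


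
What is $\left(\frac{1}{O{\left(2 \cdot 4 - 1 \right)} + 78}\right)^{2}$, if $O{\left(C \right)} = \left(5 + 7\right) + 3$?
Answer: $\frac{1}{8649} \approx 0.00011562$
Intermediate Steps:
$O{\left(C \right)} = 15$ ($O{\left(C \right)} = 12 + 3 = 15$)
$\left(\frac{1}{O{\left(2 \cdot 4 - 1 \right)} + 78}\right)^{2} = \left(\frac{1}{15 + 78}\right)^{2} = \left(\frac{1}{93}\right)^{2} = \frac{1}{8649}$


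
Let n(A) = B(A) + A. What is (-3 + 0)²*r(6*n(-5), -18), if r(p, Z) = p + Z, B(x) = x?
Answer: -702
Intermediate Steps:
n(A) = 2*A (n(A) = A + A = 2*A)
r(p, Z) = Z + p
(-3 + 0)²*r(6*n(-5), -18) = (-3 + 0)²*(-18 + 6*(2*(-5))) = (-3)²*(-18 + 6*(-10)) = 9*(-18 - 60) = 9*(-78) = -702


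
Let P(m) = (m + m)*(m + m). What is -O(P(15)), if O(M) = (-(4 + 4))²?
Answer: -64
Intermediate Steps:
P(m) = 4*m² (P(m) = (2*m)*(2*m) = 4*m²)
O(M) = 64 (O(M) = (-1*8)² = (-8)² = 64)
-O(P(15)) = -1*64 = -64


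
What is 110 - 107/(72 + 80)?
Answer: 16613/152 ≈ 109.30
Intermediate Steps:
110 - 107/(72 + 80) = 110 - 107/152 = 16613/152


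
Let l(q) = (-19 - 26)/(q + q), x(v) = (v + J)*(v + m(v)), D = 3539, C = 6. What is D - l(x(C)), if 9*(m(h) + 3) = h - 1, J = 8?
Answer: 3171349/896 ≈ 3539.5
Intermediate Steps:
m(h) = -28/9 + h/9 (m(h) = -3 + (h - 1)/9 = -3 + (-1 + h)/9 = -3 + (-1/9 + h/9) = -28/9 + h/9)
x(v) = (8 + v)*(-28/9 + 10*v/9) (x(v) = (v + 8)*(v + (-28/9 + v/9)) = (8 + v)*(-28/9 + 10*v/9))
l(q) = -45/(2*q) (l(q) = -45*1/(2*q) = -45/(2*q))
D - l(x(C)) = 3539 - (-45)/(2*(-224/9 + (10/9)*6**2 + (52/9)*6)) = 3539 - (-45)/(2*(-224/9 + (10/9)*36 + 104/3)) = 3539 - (-45)/(2*(-224/9 + 40 + 104/3)) = 3539 - (-45)/(2*448/9) = 3539 - (-45)*9/(2*448) = 3539 - 1*(-405/896) = 3539 + 405/896 = 3171349/896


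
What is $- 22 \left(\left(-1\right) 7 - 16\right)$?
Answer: $506$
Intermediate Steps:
$- 22 \left(\left(-1\right) 7 - 16\right) = - 22 \left(-7 - 16\right) = \left(-22\right) \left(-23\right) = 506$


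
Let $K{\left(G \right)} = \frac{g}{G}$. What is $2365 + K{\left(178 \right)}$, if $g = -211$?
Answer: $\frac{420759}{178} \approx 2363.8$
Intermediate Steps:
$K{\left(G \right)} = - \frac{211}{G}$
$2365 + K{\left(178 \right)} = 2365 - \frac{211}{178} = \frac{420759}{178}$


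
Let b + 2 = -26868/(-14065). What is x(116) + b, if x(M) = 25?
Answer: 350363/14065 ≈ 24.910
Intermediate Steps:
b = -1262/14065 (b = -2 - 26868/(-14065) = -2 - 26868*(-1/14065) = -2 + 26868/14065 = -1262/14065 ≈ -0.089726)
x(116) + b = 25 - 1262/14065 = 350363/14065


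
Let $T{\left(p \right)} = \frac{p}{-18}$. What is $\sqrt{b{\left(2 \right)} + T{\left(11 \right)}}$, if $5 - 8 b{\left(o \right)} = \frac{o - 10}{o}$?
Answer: $\frac{\sqrt{74}}{12} \approx 0.71686$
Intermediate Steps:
$b{\left(o \right)} = \frac{5}{8} - \frac{-10 + o}{8 o}$ ($b{\left(o \right)} = \frac{5}{8} - \frac{\left(o - 10\right) \frac{1}{o}}{8} = \frac{5}{8} - \frac{\left(-10 + o\right) \frac{1}{o}}{8} = \frac{5}{8} - \frac{\frac{1}{o} \left(-10 + o\right)}{8} = \frac{5}{8} - \frac{-10 + o}{8 o}$)
$T{\left(p \right)} = - \frac{p}{18}$ ($T{\left(p \right)} = p \left(- \frac{1}{18}\right) = - \frac{p}{18}$)
$\sqrt{b{\left(2 \right)} + T{\left(11 \right)}} = \sqrt{\frac{5 + 2 \cdot 2}{4 \cdot 2} - \frac{11}{18}} = \sqrt{\frac{1}{4} \cdot \frac{1}{2} \left(5 + 4\right) - \frac{11}{18}} = \sqrt{\frac{1}{4} \cdot \frac{1}{2} \cdot 9 - \frac{11}{18}} = \sqrt{\frac{9}{8} - \frac{11}{18}} = \sqrt{\frac{37}{72}} = \frac{\sqrt{74}}{12}$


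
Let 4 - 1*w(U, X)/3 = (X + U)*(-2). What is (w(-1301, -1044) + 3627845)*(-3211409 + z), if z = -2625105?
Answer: -21091918418518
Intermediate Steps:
w(U, X) = 12 + 6*U + 6*X (w(U, X) = 12 - 3*(X + U)*(-2) = 12 - 3*(U + X)*(-2) = 12 - 3*(-2*U - 2*X) = 12 + (6*U + 6*X) = 12 + 6*U + 6*X)
(w(-1301, -1044) + 3627845)*(-3211409 + z) = ((12 + 6*(-1301) + 6*(-1044)) + 3627845)*(-3211409 - 2625105) = ((12 - 7806 - 6264) + 3627845)*(-5836514) = (-14058 + 3627845)*(-5836514) = 3613787*(-5836514) = -21091918418518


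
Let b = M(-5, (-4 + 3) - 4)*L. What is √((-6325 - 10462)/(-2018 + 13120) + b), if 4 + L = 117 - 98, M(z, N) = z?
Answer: I*√9430449574/11102 ≈ 8.7471*I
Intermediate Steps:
L = 15 (L = -4 + (117 - 98) = -4 + 19 = 15)
b = -75 (b = -5*15 = -75)
√((-6325 - 10462)/(-2018 + 13120) + b) = √((-6325 - 10462)/(-2018 + 13120) - 75) = √(-16787/11102 - 75) = √(-849437/11102) = I*√9430449574/11102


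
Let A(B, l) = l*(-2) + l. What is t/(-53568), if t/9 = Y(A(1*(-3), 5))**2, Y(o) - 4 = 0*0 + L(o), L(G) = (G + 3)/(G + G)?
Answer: -147/49600 ≈ -0.0029637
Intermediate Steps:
L(G) = (3 + G)/(2*G) (L(G) = (3 + G)/((2*G)) = (3 + G)*(1/(2*G)) = (3 + G)/(2*G))
A(B, l) = -l (A(B, l) = -2*l + l = -l)
Y(o) = 4 + (3 + o)/(2*o) (Y(o) = 4 + (0*0 + (3 + o)/(2*o)) = 4 + (0 + (3 + o)/(2*o)) = 4 + (3 + o)/(2*o))
t = 3969/25 (t = 9*(3*(1 + 3*(-1*5))/(2*((-1*5))))**2 = 9*((3/2)*(1 + 3*(-5))/(-5))**2 = 9*((3/2)*(-1/5)*(1 - 15))**2 = 9*((3/2)*(-1/5)*(-14))**2 = 9*(21/5)**2 = 9*(441/25) = 3969/25 ≈ 158.76)
t/(-53568) = (3969/25)/(-53568) = (3969/25)*(-1/53568) = -147/49600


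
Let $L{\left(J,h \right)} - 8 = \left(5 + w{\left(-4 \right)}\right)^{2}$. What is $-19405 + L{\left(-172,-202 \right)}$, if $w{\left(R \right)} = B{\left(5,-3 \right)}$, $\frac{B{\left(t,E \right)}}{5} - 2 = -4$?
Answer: $-19372$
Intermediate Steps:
$B{\left(t,E \right)} = -10$ ($B{\left(t,E \right)} = 10 + 5 \left(-4\right) = 10 - 20 = -10$)
$w{\left(R \right)} = -10$
$L{\left(J,h \right)} = 33$ ($L{\left(J,h \right)} = 8 + \left(5 - 10\right)^{2} = 8 + \left(-5\right)^{2} = 8 + 25 = 33$)
$-19405 + L{\left(-172,-202 \right)} = -19405 + 33 = -19372$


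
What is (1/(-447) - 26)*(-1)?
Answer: 11623/447 ≈ 26.002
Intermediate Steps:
(1/(-447) - 26)*(-1) = (-1/447 - 26)*(-1) = -11623/447*(-1) = 11623/447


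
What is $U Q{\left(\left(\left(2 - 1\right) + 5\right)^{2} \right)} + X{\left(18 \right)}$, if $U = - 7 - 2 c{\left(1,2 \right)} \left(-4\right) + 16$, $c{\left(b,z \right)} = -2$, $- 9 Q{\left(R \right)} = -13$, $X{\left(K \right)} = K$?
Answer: $\frac{1826}{9} \approx 202.89$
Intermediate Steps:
$Q{\left(R \right)} = \frac{13}{9}$ ($Q{\left(R \right)} = \left(- \frac{1}{9}\right) \left(-13\right) = \frac{13}{9}$)
$U = 128$ ($U = - 7 \left(-2\right) \left(-2\right) \left(-4\right) + 16 = - 7 \cdot 4 \left(-4\right) + 16 = \left(-7\right) \left(-16\right) + 16 = 112 + 16 = 128$)
$U Q{\left(\left(\left(2 - 1\right) + 5\right)^{2} \right)} + X{\left(18 \right)} = 128 \cdot \frac{13}{9} + 18 = \frac{1664}{9} + 18 = \frac{1826}{9}$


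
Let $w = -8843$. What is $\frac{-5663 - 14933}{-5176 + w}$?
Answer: $\frac{20596}{14019} \approx 1.4691$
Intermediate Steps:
$\frac{-5663 - 14933}{-5176 + w} = \frac{-5663 - 14933}{-5176 - 8843} = - \frac{20596}{-14019} = \left(-20596\right) \left(- \frac{1}{14019}\right) = \frac{20596}{14019}$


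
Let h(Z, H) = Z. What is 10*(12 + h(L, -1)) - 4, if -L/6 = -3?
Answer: 296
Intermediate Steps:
L = 18 (L = -6*(-3) = 18)
10*(12 + h(L, -1)) - 4 = 10*(12 + 18) - 4 = 10*30 - 4 = 300 - 4 = 296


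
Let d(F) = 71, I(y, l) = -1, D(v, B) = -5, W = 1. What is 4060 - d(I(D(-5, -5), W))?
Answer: 3989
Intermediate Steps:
4060 - d(I(D(-5, -5), W)) = 4060 - 1*71 = 4060 - 71 = 3989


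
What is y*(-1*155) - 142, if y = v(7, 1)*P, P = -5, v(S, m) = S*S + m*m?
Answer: 38608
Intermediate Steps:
v(S, m) = S² + m²
y = -250 (y = (7² + 1²)*(-5) = (49 + 1)*(-5) = 50*(-5) = -250)
y*(-1*155) - 142 = -(-250)*155 - 142 = -250*(-155) - 142 = 38750 - 142 = 38608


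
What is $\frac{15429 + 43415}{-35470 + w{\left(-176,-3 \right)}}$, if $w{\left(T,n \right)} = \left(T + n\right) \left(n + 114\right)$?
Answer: $- \frac{58844}{55339} \approx -1.0633$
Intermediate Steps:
$w{\left(T,n \right)} = \left(114 + n\right) \left(T + n\right)$ ($w{\left(T,n \right)} = \left(T + n\right) \left(114 + n\right) = \left(114 + n\right) \left(T + n\right)$)
$\frac{15429 + 43415}{-35470 + w{\left(-176,-3 \right)}} = \frac{15429 + 43415}{-35470 + \left(\left(-3\right)^{2} + 114 \left(-176\right) + 114 \left(-3\right) - -528\right)} = \frac{58844}{-35470 + \left(9 - 20064 - 342 + 528\right)} = \frac{58844}{-35470 - 19869} = \frac{58844}{-55339} = 58844 \left(- \frac{1}{55339}\right) = - \frac{58844}{55339}$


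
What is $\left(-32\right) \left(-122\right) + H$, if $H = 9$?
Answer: $3913$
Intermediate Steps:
$\left(-32\right) \left(-122\right) + H = \left(-32\right) \left(-122\right) + 9 = 3904 + 9 = 3913$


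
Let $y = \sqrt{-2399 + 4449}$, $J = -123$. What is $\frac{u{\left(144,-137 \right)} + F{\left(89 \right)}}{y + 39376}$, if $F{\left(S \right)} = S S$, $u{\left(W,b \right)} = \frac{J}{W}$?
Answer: $\frac{935590987}{4651401978} - \frac{1900835 \sqrt{82}}{74422431648} \approx 0.20091$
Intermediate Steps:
$u{\left(W,b \right)} = - \frac{123}{W}$
$y = 5 \sqrt{82}$ ($y = \sqrt{2050} = 5 \sqrt{82} \approx 45.277$)
$F{\left(S \right)} = S^{2}$
$\frac{u{\left(144,-137 \right)} + F{\left(89 \right)}}{y + 39376} = \frac{- \frac{123}{144} + 89^{2}}{5 \sqrt{82} + 39376} = \frac{\left(-123\right) \frac{1}{144} + 7921}{39376 + 5 \sqrt{82}} = \frac{- \frac{41}{48} + 7921}{39376 + 5 \sqrt{82}} = \frac{380167}{48 \left(39376 + 5 \sqrt{82}\right)}$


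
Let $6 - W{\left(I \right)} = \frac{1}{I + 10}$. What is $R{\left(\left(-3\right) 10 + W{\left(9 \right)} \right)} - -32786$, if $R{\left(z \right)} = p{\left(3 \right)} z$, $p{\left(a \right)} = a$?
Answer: $\frac{621563}{19} \approx 32714.0$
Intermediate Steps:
$W{\left(I \right)} = 6 - \frac{1}{10 + I}$ ($W{\left(I \right)} = 6 - \frac{1}{I + 10} = 6 - \frac{1}{10 + I}$)
$R{\left(z \right)} = 3 z$
$R{\left(\left(-3\right) 10 + W{\left(9 \right)} \right)} - -32786 = 3 \left(\left(-3\right) 10 + \frac{59 + 6 \cdot 9}{10 + 9}\right) - -32786 = 3 \left(-30 + \frac{59 + 54}{19}\right) + 32786 = 3 \left(-30 + \frac{1}{19} \cdot 113\right) + 32786 = 3 \left(-30 + \frac{113}{19}\right) + 32786 = 3 \left(- \frac{457}{19}\right) + 32786 = - \frac{1371}{19} + 32786 = \frac{621563}{19}$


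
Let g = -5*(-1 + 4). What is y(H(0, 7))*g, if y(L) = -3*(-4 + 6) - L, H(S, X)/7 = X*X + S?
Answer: 5235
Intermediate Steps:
H(S, X) = 7*S + 7*X**2 (H(S, X) = 7*(X*X + S) = 7*(X**2 + S) = 7*(S + X**2) = 7*S + 7*X**2)
g = -15 (g = -5*3 = -15)
y(L) = -6 - L (y(L) = -3*2 - L = -6 - L)
y(H(0, 7))*g = (-6 - (7*0 + 7*7**2))*(-15) = (-6 - (0 + 7*49))*(-15) = (-6 - (0 + 343))*(-15) = (-6 - 1*343)*(-15) = (-6 - 343)*(-15) = -349*(-15) = 5235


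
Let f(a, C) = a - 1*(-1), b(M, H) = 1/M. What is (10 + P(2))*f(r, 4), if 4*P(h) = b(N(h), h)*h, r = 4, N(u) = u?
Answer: 205/4 ≈ 51.250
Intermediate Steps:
P(h) = ¼ (P(h) = (h/h)/4 = (¼)*1 = ¼)
f(a, C) = 1 + a (f(a, C) = a + 1 = 1 + a)
(10 + P(2))*f(r, 4) = (10 + ¼)*(1 + 4) = (41/4)*5 = 205/4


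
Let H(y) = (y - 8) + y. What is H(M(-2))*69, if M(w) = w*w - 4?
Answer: -552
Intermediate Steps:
M(w) = -4 + w² (M(w) = w² - 4 = -4 + w²)
H(y) = -8 + 2*y (H(y) = (-8 + y) + y = -8 + 2*y)
H(M(-2))*69 = (-8 + 2*(-4 + (-2)²))*69 = (-8 + 2*(-4 + 4))*69 = (-8 + 2*0)*69 = (-8 + 0)*69 = -8*69 = -552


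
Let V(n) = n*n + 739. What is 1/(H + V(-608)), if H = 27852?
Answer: 1/398255 ≈ 2.5110e-6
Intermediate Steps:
V(n) = 739 + n² (V(n) = n² + 739 = 739 + n²)
1/(H + V(-608)) = 1/(27852 + (739 + (-608)²)) = 1/(27852 + (739 + 369664)) = 1/(27852 + 370403) = 1/398255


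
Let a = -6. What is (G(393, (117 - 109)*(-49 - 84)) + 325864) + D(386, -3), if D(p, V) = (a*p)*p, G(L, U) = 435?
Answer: -567677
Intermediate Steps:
D(p, V) = -6*p² (D(p, V) = (-6*p)*p = -6*p²)
(G(393, (117 - 109)*(-49 - 84)) + 325864) + D(386, -3) = (435 + 325864) - 6*386² = 326299 - 6*148996 = 326299 - 893976 = -567677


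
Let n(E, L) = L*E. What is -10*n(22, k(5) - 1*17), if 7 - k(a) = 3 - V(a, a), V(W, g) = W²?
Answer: -2640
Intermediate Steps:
k(a) = 4 + a² (k(a) = 7 - (3 - a²) = 7 + (-3 + a²) = 4 + a²)
n(E, L) = E*L
-10*n(22, k(5) - 1*17) = -220*((4 + 5²) - 1*17) = -220*((4 + 25) - 17) = -220*(29 - 17) = -220*12 = -10*264 = -2640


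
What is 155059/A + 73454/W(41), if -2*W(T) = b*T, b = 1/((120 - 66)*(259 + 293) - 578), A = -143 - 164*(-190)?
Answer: -133190739736861/1271697 ≈ -1.0473e+8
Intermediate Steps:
A = 31017 (A = -143 + 31160 = 31017)
b = 1/29230 (b = 1/(54*552 - 578) = 1/(29808 - 578) = 1/29230 ≈ 3.4211e-5)
W(T) = -T/58460
155059/A + 73454/W(41) = 155059/31017 + 73454/((-1/58460*41)) = 155059*(1/31017) + 73454/(-41/58460) = 155059/31017 + 73454*(-58460/41) = 155059/31017 - 4294120840/41 = -133190739736861/1271697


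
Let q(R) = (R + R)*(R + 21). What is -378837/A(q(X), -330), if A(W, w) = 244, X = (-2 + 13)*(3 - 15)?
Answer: -378837/244 ≈ -1552.6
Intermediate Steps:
X = -132 (X = 11*(-12) = -132)
q(R) = 2*R*(21 + R) (q(R) = (2*R)*(21 + R) = 2*R*(21 + R))
-378837/A(q(X), -330) = -378837/244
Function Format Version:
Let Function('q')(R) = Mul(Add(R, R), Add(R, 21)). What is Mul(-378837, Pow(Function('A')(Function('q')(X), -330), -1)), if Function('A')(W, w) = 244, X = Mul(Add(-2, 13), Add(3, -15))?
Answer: Rational(-378837, 244) ≈ -1552.6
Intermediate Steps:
X = -132 (X = Mul(11, -12) = -132)
Function('q')(R) = Mul(2, R, Add(21, R)) (Function('q')(R) = Mul(Mul(2, R), Add(21, R)) = Mul(2, R, Add(21, R)))
Mul(-378837, Pow(Function('A')(Function('q')(X), -330), -1)) = Mul(-378837, Pow(244, -1)) = Mul(-378837, Rational(1, 244)) = Rational(-378837, 244)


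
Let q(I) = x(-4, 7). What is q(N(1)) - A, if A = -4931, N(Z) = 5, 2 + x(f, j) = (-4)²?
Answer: 4945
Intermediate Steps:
x(f, j) = 14 (x(f, j) = -2 + (-4)² = -2 + 16 = 14)
q(I) = 14
q(N(1)) - A = 14 - 1*(-4931) = 14 + 4931 = 4945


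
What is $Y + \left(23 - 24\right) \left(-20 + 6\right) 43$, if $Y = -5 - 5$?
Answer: $592$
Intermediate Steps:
$Y = -10$
$Y + \left(23 - 24\right) \left(-20 + 6\right) 43 = -10 + \left(23 - 24\right) \left(-20 + 6\right) 43 = -10 + \left(-1\right) \left(-14\right) 43 = -10 + 14 \cdot 43 = -10 + 602 = 592$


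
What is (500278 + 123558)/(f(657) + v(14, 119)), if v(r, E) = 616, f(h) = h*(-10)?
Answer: -311918/2977 ≈ -104.78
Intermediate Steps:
f(h) = -10*h
(500278 + 123558)/(f(657) + v(14, 119)) = (500278 + 123558)/(-10*657 + 616) = 623836/(-6570 + 616) = 623836/(-5954) = 623836*(-1/5954) = -311918/2977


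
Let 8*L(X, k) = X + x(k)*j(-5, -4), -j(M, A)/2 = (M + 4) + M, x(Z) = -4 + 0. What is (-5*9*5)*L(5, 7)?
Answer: 9675/8 ≈ 1209.4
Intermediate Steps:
x(Z) = -4
j(M, A) = -8 - 4*M (j(M, A) = -2*((M + 4) + M) = -2*((4 + M) + M) = -2*(4 + 2*M) = -8 - 4*M)
L(X, k) = -6 + X/8 (L(X, k) = (X - 4*(-8 - 4*(-5)))/8 = (X - 4*(-8 + 20))/8 = (X - 4*12)/8 = (X - 48)/8 = (-48 + X)/8 = -6 + X/8)
(-5*9*5)*L(5, 7) = (-5*9*5)*(-6 + (⅛)*5) = (-45*5)*(-6 + 5/8) = -225*(-43/8) = 9675/8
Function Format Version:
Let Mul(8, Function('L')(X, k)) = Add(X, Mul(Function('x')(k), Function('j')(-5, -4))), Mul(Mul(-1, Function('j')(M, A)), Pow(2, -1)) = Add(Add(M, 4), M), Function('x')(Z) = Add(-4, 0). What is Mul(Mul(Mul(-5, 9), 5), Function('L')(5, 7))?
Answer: Rational(9675, 8) ≈ 1209.4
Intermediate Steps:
Function('x')(Z) = -4
Function('j')(M, A) = Add(-8, Mul(-4, M)) (Function('j')(M, A) = Mul(-2, Add(Add(M, 4), M)) = Mul(-2, Add(Add(4, M), M)) = Mul(-2, Add(4, Mul(2, M))) = Add(-8, Mul(-4, M)))
Function('L')(X, k) = Add(-6, Mul(Rational(1, 8), X)) (Function('L')(X, k) = Mul(Rational(1, 8), Add(X, Mul(-4, Add(-8, Mul(-4, -5))))) = Mul(Rational(1, 8), Add(X, Mul(-4, Add(-8, 20)))) = Mul(Rational(1, 8), Add(X, Mul(-4, 12))) = Mul(Rational(1, 8), Add(X, -48)) = Mul(Rational(1, 8), Add(-48, X)) = Add(-6, Mul(Rational(1, 8), X)))
Mul(Mul(Mul(-5, 9), 5), Function('L')(5, 7)) = Mul(Mul(Mul(-5, 9), 5), Add(-6, Mul(Rational(1, 8), 5))) = Mul(Mul(-45, 5), Add(-6, Rational(5, 8))) = Mul(-225, Rational(-43, 8)) = Rational(9675, 8)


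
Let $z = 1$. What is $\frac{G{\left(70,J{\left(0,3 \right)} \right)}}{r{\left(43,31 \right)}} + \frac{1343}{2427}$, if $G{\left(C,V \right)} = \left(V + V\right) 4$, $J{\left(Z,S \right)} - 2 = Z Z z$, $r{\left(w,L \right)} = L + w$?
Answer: $\frac{69107}{89799} \approx 0.76957$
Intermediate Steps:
$J{\left(Z,S \right)} = 2 + Z^{2}$ ($J{\left(Z,S \right)} = 2 + Z Z 1 = 2 + Z^{2} \cdot 1 = 2 + Z^{2}$)
$G{\left(C,V \right)} = 8 V$ ($G{\left(C,V \right)} = 2 V 4 = 8 V$)
$\frac{G{\left(70,J{\left(0,3 \right)} \right)}}{r{\left(43,31 \right)}} + \frac{1343}{2427} = \frac{8 \left(2 + 0^{2}\right)}{31 + 43} + \frac{1343}{2427} = \frac{8 \left(2 + 0\right)}{74} + 1343 \cdot \frac{1}{2427} = 8 \cdot 2 \cdot \frac{1}{74} + \frac{1343}{2427} = 16 \cdot \frac{1}{74} + \frac{1343}{2427} = \frac{8}{37} + \frac{1343}{2427} = \frac{69107}{89799}$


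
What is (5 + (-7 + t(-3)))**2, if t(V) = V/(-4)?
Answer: 25/16 ≈ 1.5625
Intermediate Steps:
t(V) = -V/4 (t(V) = V*(-1/4) = -V/4)
(5 + (-7 + t(-3)))**2 = (5 + (-7 - 1/4*(-3)))**2 = (5 + (-7 + 3/4))**2 = (5 - 25/4)**2 = (-5/4)**2 = 25/16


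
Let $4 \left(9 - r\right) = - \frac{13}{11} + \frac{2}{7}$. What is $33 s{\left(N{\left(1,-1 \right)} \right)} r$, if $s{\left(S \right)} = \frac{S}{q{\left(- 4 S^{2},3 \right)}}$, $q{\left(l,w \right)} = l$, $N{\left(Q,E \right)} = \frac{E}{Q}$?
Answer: $\frac{8523}{112} \approx 76.098$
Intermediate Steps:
$r = \frac{2841}{308}$ ($r = 9 - \frac{- \frac{13}{11} + \frac{2}{7}}{4} = 9 - - \frac{69}{308} = 9 + \frac{69}{308} = \frac{2841}{308} \approx 9.224$)
$s{\left(S \right)} = - \frac{1}{4 S}$ ($s{\left(S \right)} = \frac{S}{\left(-4\right) S^{2}} = S \left(- \frac{1}{4 S^{2}}\right) = - \frac{1}{4 S}$)
$33 s{\left(N{\left(1,-1 \right)} \right)} r = 33 \left(- \frac{1}{4 \left(- 1^{-1}\right)}\right) \frac{2841}{308} = 33 \left(- \frac{1}{4 \left(\left(-1\right) 1\right)}\right) \frac{2841}{308} = 33 \left(- \frac{1}{4 \left(-1\right)}\right) \frac{2841}{308} = 33 \left(\left(- \frac{1}{4}\right) \left(-1\right)\right) \frac{2841}{308} = 33 \cdot \frac{1}{4} \cdot \frac{2841}{308} = \frac{33}{4} \cdot \frac{2841}{308} = \frac{8523}{112}$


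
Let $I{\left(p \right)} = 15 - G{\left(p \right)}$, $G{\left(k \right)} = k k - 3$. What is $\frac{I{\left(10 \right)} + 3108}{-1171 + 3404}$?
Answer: $\frac{3026}{2233} \approx 1.3551$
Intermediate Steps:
$G{\left(k \right)} = -3 + k^{2}$ ($G{\left(k \right)} = k^{2} - 3 = -3 + k^{2}$)
$I{\left(p \right)} = 18 - p^{2}$ ($I{\left(p \right)} = 15 - \left(-3 + p^{2}\right) = 18 - p^{2}$)
$\frac{I{\left(10 \right)} + 3108}{-1171 + 3404} = \frac{\left(18 - 10^{2}\right) + 3108}{-1171 + 3404} = \frac{\left(18 - 100\right) + 3108}{2233} = \left(\left(18 - 100\right) + 3108\right) \frac{1}{2233} = \left(-82 + 3108\right) \frac{1}{2233} = 3026 \cdot \frac{1}{2233} = \frac{3026}{2233}$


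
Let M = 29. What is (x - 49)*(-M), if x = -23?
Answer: 2088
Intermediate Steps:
(x - 49)*(-M) = (-23 - 49)*(-1*29) = -72*(-29) = 2088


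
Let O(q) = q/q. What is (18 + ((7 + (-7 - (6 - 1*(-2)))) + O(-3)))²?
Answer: 121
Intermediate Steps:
O(q) = 1
(18 + ((7 + (-7 - (6 - 1*(-2)))) + O(-3)))² = (18 + ((7 + (-7 - (6 - 1*(-2)))) + 1))² = (18 + ((7 + (-7 - (6 + 2))) + 1))² = (18 + ((7 + (-7 - 1*8)) + 1))² = (18 + ((7 + (-7 - 8)) + 1))² = (18 + ((7 - 15) + 1))² = (18 + (-8 + 1))² = (18 - 7)² = 11² = 121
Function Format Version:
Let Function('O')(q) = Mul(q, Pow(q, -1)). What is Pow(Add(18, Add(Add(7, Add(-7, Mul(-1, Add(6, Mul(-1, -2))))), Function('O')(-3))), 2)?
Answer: 121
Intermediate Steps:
Function('O')(q) = 1
Pow(Add(18, Add(Add(7, Add(-7, Mul(-1, Add(6, Mul(-1, -2))))), Function('O')(-3))), 2) = Pow(Add(18, Add(Add(7, Add(-7, Mul(-1, Add(6, Mul(-1, -2))))), 1)), 2) = Pow(Add(18, Add(Add(7, Add(-7, Mul(-1, Add(6, 2)))), 1)), 2) = Pow(Add(18, Add(Add(7, Add(-7, Mul(-1, 8))), 1)), 2) = Pow(Add(18, Add(Add(7, Add(-7, -8)), 1)), 2) = Pow(Add(18, Add(Add(7, -15), 1)), 2) = Pow(Add(18, Add(-8, 1)), 2) = Pow(Add(18, -7), 2) = Pow(11, 2) = 121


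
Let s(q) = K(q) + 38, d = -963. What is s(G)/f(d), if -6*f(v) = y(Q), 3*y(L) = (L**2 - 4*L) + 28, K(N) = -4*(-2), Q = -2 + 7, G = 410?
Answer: -276/11 ≈ -25.091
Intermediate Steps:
Q = 5
K(N) = 8
y(L) = 28/3 - 4*L/3 + L**2/3 (y(L) = ((L**2 - 4*L) + 28)/3 = (28 + L**2 - 4*L)/3 = 28/3 - 4*L/3 + L**2/3)
s(q) = 46 (s(q) = 8 + 38 = 46)
f(v) = -11/6 (f(v) = -(28/3 - 4/3*5 + (1/3)*5**2)/6 = -(28/3 - 20/3 + (1/3)*25)/6 = -(28/3 - 20/3 + 25/3)/6 = -1/6*11 = -11/6)
s(G)/f(d) = 46/(-11/6) = 46*(-6/11) = -276/11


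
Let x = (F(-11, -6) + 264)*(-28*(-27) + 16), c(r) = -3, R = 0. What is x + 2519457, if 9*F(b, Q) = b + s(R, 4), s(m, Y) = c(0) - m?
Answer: 24498577/9 ≈ 2.7221e+6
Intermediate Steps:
s(m, Y) = -3 - m
F(b, Q) = -1/3 + b/9 (F(b, Q) = (b + (-3 - 1*0))/9 = (b + (-3 + 0))/9 = (b - 3)/9 = (-3 + b)/9 = -1/3 + b/9)
x = 1823464/9 (x = ((-1/3 + (1/9)*(-11)) + 264)*(-28*(-27) + 16) = ((-1/3 - 11/9) + 264)*(756 + 16) = (-14/9 + 264)*772 = (2362/9)*772 = 1823464/9 ≈ 2.0261e+5)
x + 2519457 = 1823464/9 + 2519457 = 24498577/9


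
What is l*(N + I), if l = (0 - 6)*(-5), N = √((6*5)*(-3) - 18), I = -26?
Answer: -780 + 180*I*√3 ≈ -780.0 + 311.77*I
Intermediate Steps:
N = 6*I*√3 (N = √(30*(-3) - 18) = √(-90 - 18) = √(-108) = 6*I*√3 ≈ 10.392*I)
l = 30 (l = -6*(-5) = 30)
l*(N + I) = 30*(6*I*√3 - 26) = 30*(-26 + 6*I*√3) = -780 + 180*I*√3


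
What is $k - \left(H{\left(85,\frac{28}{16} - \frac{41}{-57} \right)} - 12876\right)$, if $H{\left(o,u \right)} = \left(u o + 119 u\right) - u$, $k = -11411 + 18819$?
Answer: $\frac{4510463}{228} \approx 19783.0$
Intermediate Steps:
$k = 7408$
$H{\left(o,u \right)} = 118 u + o u$ ($H{\left(o,u \right)} = \left(o u + 119 u\right) - u = \left(119 u + o u\right) - u = 118 u + o u$)
$k - \left(H{\left(85,\frac{28}{16} - \frac{41}{-57} \right)} - 12876\right) = 7408 - \left(\left(\frac{28}{16} - \frac{41}{-57}\right) \left(118 + 85\right) - 12876\right) = 7408 - \left(\left(28 \cdot \frac{1}{16} - - \frac{41}{57}\right) 203 - 12876\right) = 7408 - \left(\left(\frac{7}{4} + \frac{41}{57}\right) 203 - 12876\right) = 7408 - \left(\frac{563}{228} \cdot 203 - 12876\right) = 7408 - \left(\frac{114289}{228} - 12876\right) = 7408 - - \frac{2821439}{228} = 7408 + \frac{2821439}{228} = \frac{4510463}{228}$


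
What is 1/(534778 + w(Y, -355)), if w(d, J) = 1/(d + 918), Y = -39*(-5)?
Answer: 1113/595207915 ≈ 1.8699e-6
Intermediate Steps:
Y = 195
w(d, J) = 1/(918 + d)
1/(534778 + w(Y, -355)) = 1/(534778 + 1/(918 + 195)) = 1/(534778 + 1/1113) = 1/(595207915/1113) = 1113/595207915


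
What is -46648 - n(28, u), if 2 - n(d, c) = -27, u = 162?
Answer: -46677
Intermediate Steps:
n(d, c) = 29 (n(d, c) = 2 - 1*(-27) = 2 + 27 = 29)
-46648 - n(28, u) = -46648 - 1*29 = -46648 - 29 = -46677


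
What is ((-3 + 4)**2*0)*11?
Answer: 0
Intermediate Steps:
((-3 + 4)**2*0)*11 = (1**2*0)*11 = (1*0)*11 = 0*11 = 0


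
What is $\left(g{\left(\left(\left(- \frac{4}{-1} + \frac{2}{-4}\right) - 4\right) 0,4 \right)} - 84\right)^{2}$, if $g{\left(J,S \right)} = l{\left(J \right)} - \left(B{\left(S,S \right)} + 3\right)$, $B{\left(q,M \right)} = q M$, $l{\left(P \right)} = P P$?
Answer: $10609$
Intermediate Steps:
$l{\left(P \right)} = P^{2}$
$B{\left(q,M \right)} = M q$
$g{\left(J,S \right)} = -3 + J^{2} - S^{2}$ ($g{\left(J,S \right)} = J^{2} - \left(S S + 3\right) = J^{2} - \left(S^{2} + 3\right) = J^{2} - \left(3 + S^{2}\right) = -3 + J^{2} - S^{2}$)
$\left(g{\left(\left(\left(- \frac{4}{-1} + \frac{2}{-4}\right) - 4\right) 0,4 \right)} - 84\right)^{2} = \left(\left(-3 + \left(\left(\left(- \frac{4}{-1} + \frac{2}{-4}\right) - 4\right) 0\right)^{2} - 4^{2}\right) - 84\right)^{2} = \left(\left(-3 + \left(\left(\left(\left(-4\right) \left(-1\right) + 2 \left(- \frac{1}{4}\right)\right) - 4\right) 0\right)^{2} - 16\right) - 84\right)^{2} = \left(\left(-3 + \left(\left(\left(4 - \frac{1}{2}\right) - 4\right) 0\right)^{2} - 16\right) - 84\right)^{2} = \left(\left(-3 + \left(\left(\frac{7}{2} - 4\right) 0\right)^{2} - 16\right) - 84\right)^{2} = \left(\left(-3 + \left(\left(- \frac{1}{2}\right) 0\right)^{2} - 16\right) - 84\right)^{2} = \left(\left(-3 + 0^{2} - 16\right) - 84\right)^{2} = \left(\left(-3 + 0 - 16\right) - 84\right)^{2} = \left(-19 - 84\right)^{2} = \left(-103\right)^{2} = 10609$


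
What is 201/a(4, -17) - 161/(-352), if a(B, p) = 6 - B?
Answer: 35537/352 ≈ 100.96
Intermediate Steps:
201/a(4, -17) - 161/(-352) = 201/(6 - 1*4) - 161/(-352) = 201/(6 - 4) - 161*(-1/352) = 201/2 + 161/352 = 35537/352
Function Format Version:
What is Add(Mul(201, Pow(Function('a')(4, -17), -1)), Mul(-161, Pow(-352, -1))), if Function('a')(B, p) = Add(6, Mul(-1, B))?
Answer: Rational(35537, 352) ≈ 100.96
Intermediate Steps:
Add(Mul(201, Pow(Function('a')(4, -17), -1)), Mul(-161, Pow(-352, -1))) = Add(Mul(201, Pow(Add(6, Mul(-1, 4)), -1)), Mul(-161, Pow(-352, -1))) = Add(Mul(201, Pow(Add(6, -4), -1)), Mul(-161, Rational(-1, 352))) = Add(Mul(201, Pow(2, -1)), Rational(161, 352)) = Add(Mul(201, Rational(1, 2)), Rational(161, 352)) = Add(Rational(201, 2), Rational(161, 352)) = Rational(35537, 352)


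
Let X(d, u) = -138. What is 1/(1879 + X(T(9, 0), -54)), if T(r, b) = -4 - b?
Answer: 1/1741 ≈ 0.00057438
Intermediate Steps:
1/(1879 + X(T(9, 0), -54)) = 1/(1879 - 138) = 1/1741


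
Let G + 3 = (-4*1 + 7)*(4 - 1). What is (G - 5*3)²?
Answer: 81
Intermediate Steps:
G = 6 (G = -3 + (-4*1 + 7)*(4 - 1) = -3 + (-4 + 7)*3 = -3 + 3*3 = -3 + 9 = 6)
(G - 5*3)² = (6 - 5*3)² = (6 - 15)² = (-9)² = 81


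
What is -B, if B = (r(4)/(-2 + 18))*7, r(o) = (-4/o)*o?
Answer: 7/4 ≈ 1.7500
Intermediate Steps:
r(o) = -4
B = -7/4 (B = -4/(-2 + 18)*7 = -4/16*7 = -4*1/16*7 = -¼*7 = -7/4 ≈ -1.7500)
-B = -1*(-7/4) = 7/4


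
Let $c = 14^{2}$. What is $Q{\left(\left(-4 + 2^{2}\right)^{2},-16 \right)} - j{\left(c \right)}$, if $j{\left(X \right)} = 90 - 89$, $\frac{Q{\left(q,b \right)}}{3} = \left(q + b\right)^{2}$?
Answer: $767$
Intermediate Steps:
$c = 196$
$Q{\left(q,b \right)} = 3 \left(b + q\right)^{2}$ ($Q{\left(q,b \right)} = 3 \left(q + b\right)^{2} = 3 \left(b + q\right)^{2}$)
$j{\left(X \right)} = 1$
$Q{\left(\left(-4 + 2^{2}\right)^{2},-16 \right)} - j{\left(c \right)} = 3 \left(-16 + \left(-4 + 2^{2}\right)^{2}\right)^{2} - 1 = 3 \left(-16 + \left(-4 + 4\right)^{2}\right)^{2} - 1 = 3 \left(-16 + 0^{2}\right)^{2} - 1 = 3 \left(-16 + 0\right)^{2} - 1 = 3 \left(-16\right)^{2} - 1 = 3 \cdot 256 - 1 = 768 - 1 = 767$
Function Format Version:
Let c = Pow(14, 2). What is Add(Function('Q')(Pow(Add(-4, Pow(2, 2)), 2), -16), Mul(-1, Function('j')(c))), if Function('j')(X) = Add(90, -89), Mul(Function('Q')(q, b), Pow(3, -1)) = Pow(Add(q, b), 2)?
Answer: 767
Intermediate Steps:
c = 196
Function('Q')(q, b) = Mul(3, Pow(Add(b, q), 2)) (Function('Q')(q, b) = Mul(3, Pow(Add(q, b), 2)) = Mul(3, Pow(Add(b, q), 2)))
Function('j')(X) = 1
Add(Function('Q')(Pow(Add(-4, Pow(2, 2)), 2), -16), Mul(-1, Function('j')(c))) = Add(Mul(3, Pow(Add(-16, Pow(Add(-4, Pow(2, 2)), 2)), 2)), Mul(-1, 1)) = Add(Mul(3, Pow(Add(-16, Pow(Add(-4, 4), 2)), 2)), -1) = Add(Mul(3, Pow(Add(-16, Pow(0, 2)), 2)), -1) = Add(Mul(3, Pow(Add(-16, 0), 2)), -1) = Add(Mul(3, Pow(-16, 2)), -1) = Add(Mul(3, 256), -1) = Add(768, -1) = 767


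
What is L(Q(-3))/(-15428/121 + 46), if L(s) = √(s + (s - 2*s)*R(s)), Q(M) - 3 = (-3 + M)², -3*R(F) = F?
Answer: -121*√546/9862 ≈ -0.28669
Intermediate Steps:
R(F) = -F/3
Q(M) = 3 + (-3 + M)²
L(s) = √(s + s²/3) (L(s) = √(s + (s - 2*s)*(-s/3)) = √(s + (-s)*(-s/3)) = √(s + s²/3))
L(Q(-3))/(-15428/121 + 46) = (√3*√((3 + (-3 - 3)²)*(3 + (3 + (-3 - 3)²)))/3)/(-15428/121 + 46) = (√3*√((3 + (-6)²)*(3 + (3 + (-6)²)))/3)/(-15428/121 + 46) = (√3*√((3 + 36)*(3 + (3 + 36)))/3)/(-133*116/121 + 46) = (√3*√(39*(3 + 39))/3)/(-15428/121 + 46) = (√3*√(39*42)/3)/(-9862/121) = (√3*√1638/3)*(-121/9862) = (√3*(3*√182)/3)*(-121/9862) = √546*(-121/9862) = -121*√546/9862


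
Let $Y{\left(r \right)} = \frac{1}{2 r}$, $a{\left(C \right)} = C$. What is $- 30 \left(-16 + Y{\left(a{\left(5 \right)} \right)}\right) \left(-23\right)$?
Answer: $-10971$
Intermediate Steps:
$Y{\left(r \right)} = \frac{1}{2 r}$
$- 30 \left(-16 + Y{\left(a{\left(5 \right)} \right)}\right) \left(-23\right) = - 30 \left(-16 + \frac{1}{2 \cdot 5}\right) \left(-23\right) = - 30 \left(-16 + \frac{1}{2} \cdot \frac{1}{5}\right) \left(-23\right) = - 30 \left(-16 + \frac{1}{10}\right) \left(-23\right) = \left(-30\right) \left(- \frac{159}{10}\right) \left(-23\right) = 477 \left(-23\right) = -10971$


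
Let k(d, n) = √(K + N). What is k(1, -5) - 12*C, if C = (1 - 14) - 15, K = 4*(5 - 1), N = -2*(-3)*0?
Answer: 340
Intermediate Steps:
N = 0 (N = 6*0 = 0)
K = 16 (K = 4*4 = 16)
C = -28 (C = -13 - 15 = -28)
k(d, n) = 4 (k(d, n) = √(16 + 0) = √16 = 4)
k(1, -5) - 12*C = 4 - 12*(-28) = 4 + 336 = 340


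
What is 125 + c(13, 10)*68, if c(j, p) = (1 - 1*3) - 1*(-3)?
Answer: 193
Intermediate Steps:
c(j, p) = 1 (c(j, p) = (1 - 3) + 3 = -2 + 3 = 1)
125 + c(13, 10)*68 = 125 + 1*68 = 125 + 68 = 193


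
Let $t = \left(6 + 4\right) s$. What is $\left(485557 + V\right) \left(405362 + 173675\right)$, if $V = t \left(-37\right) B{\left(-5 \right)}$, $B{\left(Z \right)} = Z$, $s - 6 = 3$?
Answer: $290796434659$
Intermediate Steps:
$s = 9$ ($s = 6 + 3 = 9$)
$t = 90$ ($t = \left(6 + 4\right) 9 = 10 \cdot 9 = 90$)
$V = 16650$ ($V = 90 \left(-37\right) \left(-5\right) = \left(-3330\right) \left(-5\right) = 16650$)
$\left(485557 + V\right) \left(405362 + 173675\right) = \left(485557 + 16650\right) \left(405362 + 173675\right) = 502207 \cdot 579037 = 290796434659$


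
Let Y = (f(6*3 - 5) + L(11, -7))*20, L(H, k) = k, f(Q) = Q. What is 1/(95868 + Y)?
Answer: 1/95988 ≈ 1.0418e-5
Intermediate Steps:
Y = 120 (Y = ((6*3 - 5) - 7)*20 = ((18 - 5) - 7)*20 = (13 - 7)*20 = 6*20 = 120)
1/(95868 + Y) = 1/(95868 + 120) = 1/95988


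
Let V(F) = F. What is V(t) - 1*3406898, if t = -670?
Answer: -3407568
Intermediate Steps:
V(t) - 1*3406898 = -670 - 1*3406898 = -670 - 3406898 = -3407568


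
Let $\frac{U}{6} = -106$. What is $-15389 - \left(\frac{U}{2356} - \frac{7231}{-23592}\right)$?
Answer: $- \frac{213841250563}{13895688} \approx -15389.0$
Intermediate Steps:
$U = -636$ ($U = 6 \left(-106\right) = -636$)
$-15389 - \left(\frac{U}{2356} - \frac{7231}{-23592}\right) = -15389 - \left(- \frac{636}{2356} - \frac{7231}{-23592}\right) = -15389 - \left(\left(-636\right) \frac{1}{2356} - - \frac{7231}{23592}\right) = -15389 - \left(- \frac{159}{589} + \frac{7231}{23592}\right) = -15389 - \frac{507931}{13895688} = - \frac{213841250563}{13895688}$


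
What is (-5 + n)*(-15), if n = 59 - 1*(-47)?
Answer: -1515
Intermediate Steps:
n = 106 (n = 59 + 47 = 106)
(-5 + n)*(-15) = (-5 + 106)*(-15) = 101*(-15) = -1515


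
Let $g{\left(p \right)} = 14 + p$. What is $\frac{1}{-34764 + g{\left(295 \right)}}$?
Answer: $- \frac{1}{34455} \approx -2.9023 \cdot 10^{-5}$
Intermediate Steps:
$\frac{1}{-34764 + g{\left(295 \right)}} = \frac{1}{-34764 + \left(14 + 295\right)} = \frac{1}{-34764 + 309} = \frac{1}{-34455} = - \frac{1}{34455}$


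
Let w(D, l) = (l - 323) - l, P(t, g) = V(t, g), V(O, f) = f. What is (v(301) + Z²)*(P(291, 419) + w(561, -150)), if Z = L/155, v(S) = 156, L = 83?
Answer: 360459744/24025 ≈ 15004.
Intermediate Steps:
P(t, g) = g
w(D, l) = -323 (w(D, l) = (-323 + l) - l = -323)
Z = 83/155 ≈ 0.53548
(v(301) + Z²)*(P(291, 419) + w(561, -150)) = (156 + (83/155)²)*(419 - 323) = (156 + 6889/24025)*96 = (3754789/24025)*96 = 360459744/24025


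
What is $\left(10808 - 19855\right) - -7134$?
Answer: $-1913$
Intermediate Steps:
$\left(10808 - 19855\right) - -7134 = -9047 + \left(-8264 + 15398\right) = -9047 + 7134 = -1913$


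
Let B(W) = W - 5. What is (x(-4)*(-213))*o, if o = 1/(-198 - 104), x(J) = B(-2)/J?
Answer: 1491/1208 ≈ 1.2343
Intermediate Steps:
B(W) = -5 + W
x(J) = -7/J (x(J) = (-5 - 2)/J = -7/J)
o = -1/302 (o = 1/(-302) = -1/302 ≈ -0.0033113)
(x(-4)*(-213))*o = (-7/(-4)*(-213))*(-1/302) = (-7*(-1/4)*(-213))*(-1/302) = ((7/4)*(-213))*(-1/302) = -1491/4*(-1/302) = 1491/1208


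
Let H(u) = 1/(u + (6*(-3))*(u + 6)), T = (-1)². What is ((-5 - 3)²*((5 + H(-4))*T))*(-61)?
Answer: -97112/5 ≈ -19422.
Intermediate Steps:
T = 1
H(u) = 1/(-108 - 17*u) (H(u) = 1/(u - 18*(6 + u)) = 1/(u + (-108 - 18*u)) = 1/(-108 - 17*u))
((-5 - 3)²*((5 + H(-4))*T))*(-61) = ((-5 - 3)²*((5 - 1/(108 + 17*(-4)))*1))*(-61) = ((-8)²*((5 - 1/(108 - 68))*1))*(-61) = (64*((5 - 1/40)*1))*(-61) = (64*((199/40)*1))*(-61) = (64*(199/40))*(-61) = (1592/5)*(-61) = -97112/5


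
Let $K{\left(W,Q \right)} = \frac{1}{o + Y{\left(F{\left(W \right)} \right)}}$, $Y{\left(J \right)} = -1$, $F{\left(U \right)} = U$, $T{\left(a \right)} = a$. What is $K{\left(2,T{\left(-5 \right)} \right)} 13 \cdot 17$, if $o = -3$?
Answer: $- \frac{221}{4} \approx -55.25$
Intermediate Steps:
$K{\left(W,Q \right)} = - \frac{1}{4}$ ($K{\left(W,Q \right)} = \frac{1}{-3 - 1} = \frac{1}{-4} = - \frac{1}{4}$)
$K{\left(2,T{\left(-5 \right)} \right)} 13 \cdot 17 = \left(- \frac{1}{4}\right) 13 \cdot 17 = \left(- \frac{13}{4}\right) 17 = - \frac{221}{4}$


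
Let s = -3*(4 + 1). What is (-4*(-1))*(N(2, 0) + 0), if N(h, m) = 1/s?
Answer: -4/15 ≈ -0.26667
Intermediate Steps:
s = -15 (s = -3*5 = -15)
N(h, m) = -1/15 (N(h, m) = 1/(-15) = -1/15)
(-4*(-1))*(N(2, 0) + 0) = (-4*(-1))*(-1/15 + 0) = 4*(-1/15) = -4/15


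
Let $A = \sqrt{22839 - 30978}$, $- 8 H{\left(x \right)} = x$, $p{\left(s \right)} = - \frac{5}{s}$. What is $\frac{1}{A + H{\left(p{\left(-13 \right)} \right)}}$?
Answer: $- \frac{520}{88031449} - \frac{10816 i \sqrt{8139}}{88031449} \approx -5.907 \cdot 10^{-6} - 0.011084 i$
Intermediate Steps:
$H{\left(x \right)} = - \frac{x}{8}$
$A = i \sqrt{8139}$ ($A = \sqrt{-8139} = i \sqrt{8139} \approx 90.216 i$)
$\frac{1}{A + H{\left(p{\left(-13 \right)} \right)}} = \frac{1}{i \sqrt{8139} - \frac{\left(-5\right) \frac{1}{-13}}{8}} = \frac{1}{i \sqrt{8139} - \frac{\left(-5\right) \left(- \frac{1}{13}\right)}{8}} = \frac{1}{i \sqrt{8139} - \frac{5}{104}} = \frac{1}{- \frac{5}{104} + i \sqrt{8139}}$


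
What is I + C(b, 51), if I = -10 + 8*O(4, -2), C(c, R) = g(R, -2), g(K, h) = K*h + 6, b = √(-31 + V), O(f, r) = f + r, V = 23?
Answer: -90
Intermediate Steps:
b = 2*I*√2 (b = √(-31 + 23) = √(-8) = 2*I*√2 ≈ 2.8284*I)
g(K, h) = 6 + K*h
C(c, R) = 6 - 2*R (C(c, R) = 6 + R*(-2) = 6 - 2*R)
I = 6 (I = -10 + 8*(4 - 2) = -10 + 8*2 = -10 + 16 = 6)
I + C(b, 51) = 6 + (6 - 2*51) = 6 + (6 - 102) = 6 - 96 = -90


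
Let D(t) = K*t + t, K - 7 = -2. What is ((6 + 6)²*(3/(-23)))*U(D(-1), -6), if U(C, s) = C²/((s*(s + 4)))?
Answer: -1296/23 ≈ -56.348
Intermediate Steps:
K = 5 (K = 7 - 2 = 5)
D(t) = 6*t (D(t) = 5*t + t = 6*t)
U(C, s) = C²/(s*(4 + s)) (U(C, s) = C²/((s*(4 + s))) = C²*(1/(s*(4 + s))) = C²/(s*(4 + s)))
((6 + 6)²*(3/(-23)))*U(D(-1), -6) = ((6 + 6)²*(3/(-23)))*((6*(-1))²/(-6*(4 - 6))) = (12²*(3*(-1/23)))*((-6)²*(-⅙)/(-2)) = (144*(-3/23))*(36*(-⅙)*(-½)) = -432/23*3 = -1296/23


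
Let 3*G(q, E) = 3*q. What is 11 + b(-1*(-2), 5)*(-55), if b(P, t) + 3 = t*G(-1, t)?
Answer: 451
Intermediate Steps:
G(q, E) = q (G(q, E) = (3*q)/3 = q)
b(P, t) = -3 - t (b(P, t) = -3 + t*(-1) = -3 - t)
11 + b(-1*(-2), 5)*(-55) = 11 + (-3 - 1*5)*(-55) = 11 + (-3 - 5)*(-55) = 11 - 8*(-55) = 11 + 440 = 451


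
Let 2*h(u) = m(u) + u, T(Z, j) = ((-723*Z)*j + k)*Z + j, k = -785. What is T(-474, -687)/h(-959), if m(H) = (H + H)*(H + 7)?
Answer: 223194330558/1824977 ≈ 1.2230e+5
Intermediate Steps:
m(H) = 2*H*(7 + H) (m(H) = (2*H)*(7 + H) = 2*H*(7 + H))
T(Z, j) = j + Z*(-785 - 723*Z*j) (T(Z, j) = ((-723*Z)*j - 785)*Z + j = (-723*Z*j - 785)*Z + j = (-785 - 723*Z*j)*Z + j = Z*(-785 - 723*Z*j) + j = j + Z*(-785 - 723*Z*j))
h(u) = u/2 + u*(7 + u) (h(u) = (2*u*(7 + u) + u)/2 = (u + 2*u*(7 + u))/2 = u/2 + u*(7 + u))
T(-474, -687)/h(-959) = (-687 - 785*(-474) - 723*(-687)*(-474)**2)/(((1/2)*(-959)*(15 + 2*(-959)))) = (-687 + 372090 - 723*(-687)*224676)/(((1/2)*(-959)*(15 - 1918))) = (-687 + 372090 + 111596793876)/(((1/2)*(-959)*(-1903))) = 111597165279/(1824977/2) = 111597165279*(2/1824977) = 223194330558/1824977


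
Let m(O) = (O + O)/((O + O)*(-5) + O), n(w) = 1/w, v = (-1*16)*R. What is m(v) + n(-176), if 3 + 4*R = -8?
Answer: -361/1584 ≈ -0.22790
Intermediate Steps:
R = -11/4 (R = -¾ + (¼)*(-8) = -¾ - 2 = -11/4 ≈ -2.7500)
v = 44 (v = -1*16*(-11/4) = -16*(-11/4) = 44)
m(O) = -2/9 (m(O) = (2*O)/((2*O)*(-5) + O) = (2*O)/(-10*O + O) = (2*O)/((-9*O)) = (2*O)*(-1/(9*O)) = -2/9)
m(v) + n(-176) = -2/9 + 1/(-176) = -2/9 - 1/176 = -361/1584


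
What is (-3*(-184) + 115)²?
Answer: 444889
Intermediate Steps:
(-3*(-184) + 115)² = (552 + 115)² = 667² = 444889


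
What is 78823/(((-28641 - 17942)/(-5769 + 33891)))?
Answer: -2216660406/46583 ≈ -47585.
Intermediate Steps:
78823/(((-28641 - 17942)/(-5769 + 33891))) = 78823/((-46583/28122)) = 78823/((-46583*1/28122)) = 78823/(-46583/28122) = 78823*(-28122/46583) = -2216660406/46583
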